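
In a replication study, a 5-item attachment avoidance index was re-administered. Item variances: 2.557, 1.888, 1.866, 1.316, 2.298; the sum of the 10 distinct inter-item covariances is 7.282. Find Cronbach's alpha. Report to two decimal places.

α = 0.74

Σσᵢ² = 2.557 + 1.888 + 1.866 + 1.316 + 2.298 = 9.925
Sum of distinct covariances = 7.282
σ²_T = Σσᵢ² + 2·Σcov = 9.925 + 2 × 7.282 = 24.489
α = (5/4)·(1 − 9.925/24.489) = 0.74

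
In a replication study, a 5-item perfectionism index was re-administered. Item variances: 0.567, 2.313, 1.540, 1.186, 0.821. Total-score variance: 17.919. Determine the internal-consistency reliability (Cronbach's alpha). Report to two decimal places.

ΣVar(i) = 0.567 + 2.313 + 1.540 + 1.186 + 0.821 = 6.427
α = (k/(k−1))·(1 − ΣVar(i)/total variance) = (5/4)·(1 − 6.427/17.919) = 0.80

α = 0.80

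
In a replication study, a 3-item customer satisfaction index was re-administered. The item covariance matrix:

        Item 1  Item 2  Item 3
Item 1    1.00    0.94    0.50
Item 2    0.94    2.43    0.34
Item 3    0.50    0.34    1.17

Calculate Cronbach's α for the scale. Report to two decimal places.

Σσ²ᵢ = 1.00 + 2.43 + 1.17 = 4.60
Sum of the distinct covariances = 1.78
total variance = 4.60 + 2 × 1.78 = 8.16
α = (k/(k−1))·(1 − Σσ²ᵢ/total variance) = (3/2)·(1 − 4.60/8.16) = 0.65

α = 0.65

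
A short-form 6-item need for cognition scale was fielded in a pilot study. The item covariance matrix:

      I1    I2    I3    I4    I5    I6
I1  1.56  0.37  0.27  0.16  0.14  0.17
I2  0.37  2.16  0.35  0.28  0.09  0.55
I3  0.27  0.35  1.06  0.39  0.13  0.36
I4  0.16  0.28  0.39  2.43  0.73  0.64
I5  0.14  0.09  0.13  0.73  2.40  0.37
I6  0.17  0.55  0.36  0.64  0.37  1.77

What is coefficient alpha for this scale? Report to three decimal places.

coefficient alpha = 0.561

Σσ²ᵢ = 1.56 + 2.16 + 1.06 + 2.43 + 2.40 + 1.77 = 11.38
Sum of the distinct covariances = 5.00
σ²_total = 11.38 + 2 × 5.00 = 21.38
α = (k/(k−1))·(1 − Σσ²ᵢ/σ²_total) = (6/5)·(1 − 11.38/21.38) = 0.561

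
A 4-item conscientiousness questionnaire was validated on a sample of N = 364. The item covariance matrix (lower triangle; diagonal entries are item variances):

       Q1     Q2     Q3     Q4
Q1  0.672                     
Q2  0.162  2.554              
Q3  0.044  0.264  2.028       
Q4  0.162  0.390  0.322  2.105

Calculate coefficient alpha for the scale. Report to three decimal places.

α = 0.357

Σσ²ᵢ = 0.672 + 2.554 + 2.028 + 2.105 = 7.359
Σ_{i<j} σ_ij = 1.344
σ²_total = 7.359 + 2 × 1.344 = 10.047
α = (k/(k−1))·(1 − Σσ²ᵢ/σ²_total) = (4/3)·(1 − 7.359/10.047) = 0.357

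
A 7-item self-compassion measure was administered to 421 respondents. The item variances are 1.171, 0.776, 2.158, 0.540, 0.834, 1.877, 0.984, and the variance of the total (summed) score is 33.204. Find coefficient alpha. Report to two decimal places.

coefficient alpha = 0.87

ΣVar(i) = 1.171 + 0.776 + 2.158 + 0.540 + 0.834 + 1.877 + 0.984 = 8.340
α = (k/(k−1))·(1 − ΣVar(i)/Var(T)) = (7/6)·(1 − 8.340/33.204) = 0.87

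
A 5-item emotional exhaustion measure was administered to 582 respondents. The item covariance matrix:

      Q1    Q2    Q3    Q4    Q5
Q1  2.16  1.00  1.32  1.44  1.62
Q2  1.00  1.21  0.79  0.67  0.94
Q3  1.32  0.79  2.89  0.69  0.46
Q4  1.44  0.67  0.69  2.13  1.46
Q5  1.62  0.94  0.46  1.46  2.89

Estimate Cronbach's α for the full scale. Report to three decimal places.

Cronbach's α = 0.810

Σσ²ᵢ = 2.16 + 1.21 + 2.89 + 2.13 + 2.89 = 11.28
Sum of the distinct covariances = 10.39
total variance = 11.28 + 2 × 10.39 = 32.06
α = (k/(k−1))·(1 − Σσ²ᵢ/total variance) = (5/4)·(1 − 11.28/32.06) = 0.810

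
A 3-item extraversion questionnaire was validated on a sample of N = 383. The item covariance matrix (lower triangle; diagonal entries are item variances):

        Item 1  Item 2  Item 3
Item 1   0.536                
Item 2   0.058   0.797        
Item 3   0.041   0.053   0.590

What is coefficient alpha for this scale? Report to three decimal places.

coefficient alpha = 0.205

Σσᵢ² = 0.536 + 0.797 + 0.590 = 1.923
Sum of the distinct covariances = 0.152
σ²_T = 1.923 + 2 × 0.152 = 2.227
α = (k/(k−1))·(1 − Σσᵢ²/σ²_T) = (3/2)·(1 − 1.923/2.227) = 0.205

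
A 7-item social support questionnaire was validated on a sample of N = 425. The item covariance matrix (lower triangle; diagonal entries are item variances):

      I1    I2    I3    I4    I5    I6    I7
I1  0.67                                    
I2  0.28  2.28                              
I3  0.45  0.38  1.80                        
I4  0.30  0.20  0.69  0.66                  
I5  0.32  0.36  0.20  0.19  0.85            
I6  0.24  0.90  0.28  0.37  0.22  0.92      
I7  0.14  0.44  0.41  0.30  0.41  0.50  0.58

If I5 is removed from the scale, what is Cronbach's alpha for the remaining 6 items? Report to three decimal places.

Remaining items: I1, I2, I3, I4, I6, I7 (k = 6).
Σσ²ᵢ = 0.67 + 2.28 + 1.80 + 0.66 + 0.92 + 0.58 = 6.91
σ²_T = 6.91 + 2 × 5.88 = 18.67
α (item deleted) = (6/5)·(1 − 6.91/18.67) = 0.756

Cronbach's alpha = 0.756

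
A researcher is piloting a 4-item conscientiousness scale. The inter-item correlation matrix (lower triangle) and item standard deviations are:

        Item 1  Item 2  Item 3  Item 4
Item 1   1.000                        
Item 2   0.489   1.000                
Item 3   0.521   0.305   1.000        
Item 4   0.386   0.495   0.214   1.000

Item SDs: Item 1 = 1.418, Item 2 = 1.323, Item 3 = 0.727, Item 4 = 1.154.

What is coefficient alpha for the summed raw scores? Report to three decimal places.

α = 0.722

Σσ²ᵢ = 1.418² + 1.323² + 0.727² + 1.154² = 5.6213
Covariances σ_ij = r_ij · s_i · s_j:
  σ(Item 1,Item 2) = 0.489 × 1.418 × 1.323 = 0.9174
  σ(Item 1,Item 3) = 0.521 × 1.418 × 0.727 = 0.5371
  σ(Item 1,Item 4) = 0.386 × 1.418 × 1.154 = 0.6316
  σ(Item 2,Item 3) = 0.305 × 1.323 × 0.727 = 0.2934
  σ(Item 2,Item 4) = 0.495 × 1.323 × 1.154 = 0.7557
  σ(Item 3,Item 4) = 0.214 × 0.727 × 1.154 = 0.1795
σ²_T = Σσ²ᵢ + 2·Σσ_ij = 5.6213 + 2 × 3.3147 = 12.2507
α = (4/3)·(1 − 5.6213/12.2507) = 0.722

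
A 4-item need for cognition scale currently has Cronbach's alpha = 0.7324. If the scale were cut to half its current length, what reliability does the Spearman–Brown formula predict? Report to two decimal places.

Length factor m = 1/2
α' = m·α / (1 − (1−m)·α)
   = 1/2 × 0.7324 / (1 − (1 − 1/2) × 0.7324)
   = 0.3662 / 0.6338 = 0.58

predicted reliability = 0.58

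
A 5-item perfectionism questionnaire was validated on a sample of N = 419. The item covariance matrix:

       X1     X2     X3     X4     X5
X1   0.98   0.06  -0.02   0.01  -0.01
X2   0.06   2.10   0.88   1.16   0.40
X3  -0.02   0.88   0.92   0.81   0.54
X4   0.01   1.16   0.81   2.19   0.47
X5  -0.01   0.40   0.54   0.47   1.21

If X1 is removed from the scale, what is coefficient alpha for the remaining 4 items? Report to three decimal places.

α = 0.760

Remaining items: X2, X3, X4, X5 (k = 4).
Σσ²ᵢ = 2.10 + 0.92 + 2.19 + 1.21 = 6.42
σ²_total = 6.42 + 2 × 4.26 = 14.94
α (item deleted) = (4/3)·(1 − 6.42/14.94) = 0.760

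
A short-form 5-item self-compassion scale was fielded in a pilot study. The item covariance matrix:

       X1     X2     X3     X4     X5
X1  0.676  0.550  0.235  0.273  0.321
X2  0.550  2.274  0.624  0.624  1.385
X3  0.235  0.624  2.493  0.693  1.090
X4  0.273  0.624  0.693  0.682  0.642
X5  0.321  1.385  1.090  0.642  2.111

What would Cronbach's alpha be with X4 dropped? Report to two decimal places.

Cronbach's alpha = 0.70

Remaining items: X1, X2, X3, X5 (k = 4).
ΣVar(i) = 0.676 + 2.274 + 2.493 + 2.111 = 7.554
σ²_total = 7.554 + 2 × 4.205 = 15.964
α (item deleted) = (4/3)·(1 − 7.554/15.964) = 0.70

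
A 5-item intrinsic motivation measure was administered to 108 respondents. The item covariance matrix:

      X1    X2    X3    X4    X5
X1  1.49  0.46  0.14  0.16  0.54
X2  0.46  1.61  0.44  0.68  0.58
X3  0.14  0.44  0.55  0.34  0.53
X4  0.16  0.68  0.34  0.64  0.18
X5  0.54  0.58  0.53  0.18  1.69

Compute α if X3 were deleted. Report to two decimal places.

Remaining items: X1, X2, X4, X5 (k = 4).
ΣVar(i) = 1.49 + 1.61 + 0.64 + 1.69 = 5.43
total variance = 5.43 + 2 × 2.60 = 10.63
α (item deleted) = (4/3)·(1 − 5.43/10.63) = 0.65

α = 0.65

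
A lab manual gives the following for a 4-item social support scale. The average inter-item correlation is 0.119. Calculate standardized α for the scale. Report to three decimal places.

α = 0.351

Standardized α = k·r̄ / (1 + (k−1)·r̄) = 4 × 0.119 / (1 + 3 × 0.119)
  = 0.4760 / 1.3570 = 0.351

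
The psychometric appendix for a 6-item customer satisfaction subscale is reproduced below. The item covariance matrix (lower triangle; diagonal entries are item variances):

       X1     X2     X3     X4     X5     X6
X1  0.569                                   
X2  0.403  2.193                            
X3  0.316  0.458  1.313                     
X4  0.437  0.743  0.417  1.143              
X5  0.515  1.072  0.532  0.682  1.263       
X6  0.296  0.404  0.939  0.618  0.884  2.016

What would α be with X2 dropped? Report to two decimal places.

Remaining items: X1, X3, X4, X5, X6 (k = 5).
ΣVar(i) = 0.569 + 1.313 + 1.143 + 1.263 + 2.016 = 6.304
σ²_T = 6.304 + 2 × 5.636 = 17.576
α (item deleted) = (5/4)·(1 − 6.304/17.576) = 0.80

α = 0.80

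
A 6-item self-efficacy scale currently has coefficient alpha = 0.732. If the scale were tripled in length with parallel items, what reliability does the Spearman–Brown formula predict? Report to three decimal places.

Length factor m = 3
α' = m·α / (1 + (m−1)·α)
   = 3 × 0.732 / (1 + (3 − 1) × 0.732)
   = 2.1960 / 2.4640 = 0.891

predicted reliability = 0.891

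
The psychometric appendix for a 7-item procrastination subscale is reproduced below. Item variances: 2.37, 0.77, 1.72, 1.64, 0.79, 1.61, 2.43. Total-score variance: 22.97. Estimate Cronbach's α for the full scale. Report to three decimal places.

α = 0.591

sum of item variances = 2.37 + 0.77 + 1.72 + 1.64 + 0.79 + 1.61 + 2.43 = 11.33
α = (k/(k−1))·(1 − sum of item variances/total variance) = (7/6)·(1 − 11.33/22.97) = 0.591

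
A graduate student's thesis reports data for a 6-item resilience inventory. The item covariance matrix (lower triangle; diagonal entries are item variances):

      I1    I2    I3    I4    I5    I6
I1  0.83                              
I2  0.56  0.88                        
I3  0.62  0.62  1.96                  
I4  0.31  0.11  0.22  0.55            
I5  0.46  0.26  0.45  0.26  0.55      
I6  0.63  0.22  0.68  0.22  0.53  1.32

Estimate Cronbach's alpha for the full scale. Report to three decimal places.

Σσᵢ² = 0.83 + 0.88 + 1.96 + 0.55 + 0.55 + 1.32 = 6.09
Σ_{i<j} σ_ij = 6.15
Var(T) = 6.09 + 2 × 6.15 = 18.39
α = (k/(k−1))·(1 − Σσᵢ²/Var(T)) = (6/5)·(1 − 6.09/18.39) = 0.803

α = 0.803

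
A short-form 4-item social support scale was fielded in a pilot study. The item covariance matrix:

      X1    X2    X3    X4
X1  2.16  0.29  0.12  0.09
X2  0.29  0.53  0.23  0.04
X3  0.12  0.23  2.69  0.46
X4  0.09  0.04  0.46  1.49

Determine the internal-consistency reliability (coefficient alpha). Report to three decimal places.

α = 0.352

sum of item variances = 2.16 + 0.53 + 2.69 + 1.49 = 6.87
Sum of off-diagonal covariances = 1.23
total variance = 6.87 + 2 × 1.23 = 9.33
α = (k/(k−1))·(1 − sum of item variances/total variance) = (4/3)·(1 − 6.87/9.33) = 0.352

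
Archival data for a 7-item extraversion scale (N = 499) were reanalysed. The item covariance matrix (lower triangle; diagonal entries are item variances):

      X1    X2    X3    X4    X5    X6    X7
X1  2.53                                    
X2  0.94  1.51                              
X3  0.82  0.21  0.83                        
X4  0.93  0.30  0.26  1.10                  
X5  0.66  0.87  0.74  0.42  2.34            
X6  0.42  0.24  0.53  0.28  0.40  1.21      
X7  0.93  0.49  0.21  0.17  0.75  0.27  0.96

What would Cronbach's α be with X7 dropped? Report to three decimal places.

Remaining items: X1, X2, X3, X4, X5, X6 (k = 6).
Σσᵢ² = 2.53 + 1.51 + 0.83 + 1.10 + 2.34 + 1.21 = 9.52
Var(T) = 9.52 + 2 × 8.02 = 25.56
α (item deleted) = (6/5)·(1 − 9.52/25.56) = 0.753

α = 0.753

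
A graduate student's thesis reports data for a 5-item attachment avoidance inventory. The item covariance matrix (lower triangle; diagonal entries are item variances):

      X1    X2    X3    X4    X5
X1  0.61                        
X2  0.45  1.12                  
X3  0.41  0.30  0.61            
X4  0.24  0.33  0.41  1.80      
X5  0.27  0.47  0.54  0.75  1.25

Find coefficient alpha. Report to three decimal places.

α = 0.759

Σσ²ᵢ = 0.61 + 1.12 + 0.61 + 1.80 + 1.25 = 5.39
Σ_{i<j} σ_ij = 4.17
total variance = 5.39 + 2 × 4.17 = 13.73
α = (k/(k−1))·(1 − Σσ²ᵢ/total variance) = (5/4)·(1 − 5.39/13.73) = 0.759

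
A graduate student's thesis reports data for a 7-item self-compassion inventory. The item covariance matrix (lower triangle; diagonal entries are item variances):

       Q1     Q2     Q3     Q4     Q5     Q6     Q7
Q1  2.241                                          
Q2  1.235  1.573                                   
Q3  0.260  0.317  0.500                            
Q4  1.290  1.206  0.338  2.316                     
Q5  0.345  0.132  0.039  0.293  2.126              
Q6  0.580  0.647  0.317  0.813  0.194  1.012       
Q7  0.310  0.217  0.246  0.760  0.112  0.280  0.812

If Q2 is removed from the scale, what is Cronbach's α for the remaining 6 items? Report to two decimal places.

Remaining items: Q1, Q3, Q4, Q5, Q6, Q7 (k = 6).
Σσᵢ² = 2.241 + 0.500 + 2.316 + 2.126 + 1.012 + 0.812 = 9.007
Var(T) = 9.007 + 2 × 6.177 = 21.361
α (item deleted) = (6/5)·(1 − 9.007/21.361) = 0.69

Cronbach's α = 0.69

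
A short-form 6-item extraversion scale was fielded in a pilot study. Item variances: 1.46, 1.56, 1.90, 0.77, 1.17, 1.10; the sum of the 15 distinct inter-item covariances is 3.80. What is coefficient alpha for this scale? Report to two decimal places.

sum of item variances = 1.46 + 1.56 + 1.90 + 0.77 + 1.17 + 1.10 = 7.96
Sum of distinct covariances = 3.80
Var(T) = sum of item variances + 2·Σcov = 7.96 + 2 × 3.80 = 15.56
α = (6/5)·(1 − 7.96/15.56) = 0.59

α = 0.59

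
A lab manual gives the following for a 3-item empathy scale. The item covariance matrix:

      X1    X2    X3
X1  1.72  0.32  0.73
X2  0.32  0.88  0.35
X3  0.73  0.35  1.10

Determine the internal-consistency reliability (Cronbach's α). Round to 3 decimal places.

α = 0.646

sum of item variances = 1.72 + 0.88 + 1.10 = 3.70
Σ_{i<j} σ_ij = 1.40
Var(T) = 3.70 + 2 × 1.40 = 6.50
α = (k/(k−1))·(1 − sum of item variances/Var(T)) = (3/2)·(1 − 3.70/6.50) = 0.646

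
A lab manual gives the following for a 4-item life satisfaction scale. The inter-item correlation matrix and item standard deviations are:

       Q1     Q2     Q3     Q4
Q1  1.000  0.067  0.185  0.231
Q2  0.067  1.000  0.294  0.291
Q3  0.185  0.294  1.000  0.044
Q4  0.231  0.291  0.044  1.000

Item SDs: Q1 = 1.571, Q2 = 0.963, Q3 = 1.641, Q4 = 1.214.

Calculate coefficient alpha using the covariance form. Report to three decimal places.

α = 0.448

Σσ²ᵢ = 1.571² + 0.963² + 1.641² + 1.214² = 7.5621
Covariances σ_ij = r_ij · s_i · s_j:
  σ(Q1,Q2) = 0.067 × 1.571 × 0.963 = 0.1014
  σ(Q1,Q3) = 0.185 × 1.571 × 1.641 = 0.4769
  σ(Q1,Q4) = 0.231 × 1.571 × 1.214 = 0.4406
  σ(Q2,Q3) = 0.294 × 0.963 × 1.641 = 0.4646
  σ(Q2,Q4) = 0.291 × 0.963 × 1.214 = 0.3402
  σ(Q3,Q4) = 0.044 × 1.641 × 1.214 = 0.0877
σ²_T = Σσ²ᵢ + 2·Σσ_ij = 7.5621 + 2 × 1.9114 = 11.3849
α = (4/3)·(1 − 7.5621/11.3849) = 0.448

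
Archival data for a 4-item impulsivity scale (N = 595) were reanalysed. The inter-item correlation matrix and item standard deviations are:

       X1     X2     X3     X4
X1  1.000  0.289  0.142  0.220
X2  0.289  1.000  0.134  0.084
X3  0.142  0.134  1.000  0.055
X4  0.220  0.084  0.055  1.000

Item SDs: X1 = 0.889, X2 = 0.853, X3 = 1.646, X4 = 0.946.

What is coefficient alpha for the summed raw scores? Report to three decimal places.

Σσ²ᵢ = 0.889² + 0.853² + 1.646² + 0.946² = 5.1222
Covariances σ_ij = r_ij · s_i · s_j:
  σ(X1,X2) = 0.289 × 0.889 × 0.853 = 0.2192
  σ(X1,X3) = 0.142 × 0.889 × 1.646 = 0.2078
  σ(X1,X4) = 0.220 × 0.889 × 0.946 = 0.1850
  σ(X2,X3) = 0.134 × 0.853 × 1.646 = 0.1881
  σ(X2,X4) = 0.084 × 0.853 × 0.946 = 0.0678
  σ(X3,X4) = 0.055 × 1.646 × 0.946 = 0.0856
σ²_T = Σσ²ᵢ + 2·Σσ_ij = 5.1222 + 2 × 0.9535 = 7.0292
α = (4/3)·(1 − 5.1222/7.0292) = 0.362

coefficient alpha = 0.362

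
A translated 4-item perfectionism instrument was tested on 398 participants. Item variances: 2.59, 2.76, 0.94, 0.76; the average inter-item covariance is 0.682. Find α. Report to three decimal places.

Σσᵢ² = 2.59 + 2.76 + 0.94 + 0.76 = 7.05
Sum of the 6 distinct covariances = 6 × 0.682 = 4.092
σ²_total = Σσᵢ² + 2·Σcov = 7.05 + 2 × 4.092 = 15.234
α = (4/3)·(1 − 7.05/15.234) = 0.716

α = 0.716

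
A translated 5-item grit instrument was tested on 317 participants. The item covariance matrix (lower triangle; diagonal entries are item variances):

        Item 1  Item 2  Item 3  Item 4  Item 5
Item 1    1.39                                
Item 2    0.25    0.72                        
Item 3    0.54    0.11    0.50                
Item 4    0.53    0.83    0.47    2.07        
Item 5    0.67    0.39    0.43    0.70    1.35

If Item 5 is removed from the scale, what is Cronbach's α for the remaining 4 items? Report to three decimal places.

Remaining items: Item 1, Item 2, Item 3, Item 4 (k = 4).
ΣVar(i) = 1.39 + 0.72 + 0.50 + 2.07 = 4.68
σ²_T = 4.68 + 2 × 2.73 = 10.14
α (item deleted) = (4/3)·(1 − 4.68/10.14) = 0.718

Cronbach's α = 0.718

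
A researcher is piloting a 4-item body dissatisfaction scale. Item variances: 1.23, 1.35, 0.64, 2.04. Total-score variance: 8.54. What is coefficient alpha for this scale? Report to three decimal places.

sum of item variances = 1.23 + 1.35 + 0.64 + 2.04 = 5.26
α = (k/(k−1))·(1 − sum of item variances/total variance) = (4/3)·(1 − 5.26/8.54) = 0.512

α = 0.512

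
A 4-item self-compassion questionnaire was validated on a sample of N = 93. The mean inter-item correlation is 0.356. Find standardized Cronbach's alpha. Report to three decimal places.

Standardized α = k·r̄ / (1 + (k−1)·r̄) = 4 × 0.356 / (1 + 3 × 0.356)
  = 1.4240 / 2.0680 = 0.689

α = 0.689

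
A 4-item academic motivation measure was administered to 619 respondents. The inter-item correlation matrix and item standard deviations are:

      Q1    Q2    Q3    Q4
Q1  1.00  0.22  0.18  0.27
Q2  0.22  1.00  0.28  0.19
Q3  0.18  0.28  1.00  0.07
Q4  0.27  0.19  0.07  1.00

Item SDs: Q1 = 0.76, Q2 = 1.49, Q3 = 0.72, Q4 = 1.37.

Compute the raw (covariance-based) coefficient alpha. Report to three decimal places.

coefficient alpha = 0.464

Σσ²ᵢ = 0.76² + 1.49² + 0.72² + 1.37² = 5.1930
Covariances σ_ij = r_ij · s_i · s_j:
  σ(Q1,Q2) = 0.22 × 0.76 × 1.49 = 0.2491
  σ(Q1,Q3) = 0.18 × 0.76 × 0.72 = 0.0985
  σ(Q1,Q4) = 0.27 × 0.76 × 1.37 = 0.2811
  σ(Q2,Q3) = 0.28 × 1.49 × 0.72 = 0.3004
  σ(Q2,Q4) = 0.19 × 1.49 × 1.37 = 0.3878
  σ(Q3,Q4) = 0.07 × 0.72 × 1.37 = 0.0690
σ²_T = Σσ²ᵢ + 2·Σσ_ij = 5.1930 + 2 × 1.3859 = 7.9648
α = (4/3)·(1 − 5.1930/7.9648) = 0.464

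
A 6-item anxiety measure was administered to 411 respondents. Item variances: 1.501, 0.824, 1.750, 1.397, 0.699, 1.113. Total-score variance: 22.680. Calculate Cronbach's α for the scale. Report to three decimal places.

ΣVar(i) = 1.501 + 0.824 + 1.750 + 1.397 + 0.699 + 1.113 = 7.284
α = (k/(k−1))·(1 − ΣVar(i)/σ²_T) = (6/5)·(1 − 7.284/22.680) = 0.815

Cronbach's α = 0.815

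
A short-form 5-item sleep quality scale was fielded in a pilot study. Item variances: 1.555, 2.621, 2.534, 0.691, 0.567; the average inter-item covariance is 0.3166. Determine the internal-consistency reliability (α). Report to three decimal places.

α = 0.553

Σσ²ᵢ = 1.555 + 2.621 + 2.534 + 0.691 + 0.567 = 7.968
Sum of the 10 distinct covariances = 10 × 0.3166 = 3.1660
total variance = Σσ²ᵢ + 2·Σcov = 7.968 + 2 × 3.1660 = 14.3000
α = (5/4)·(1 − 7.968/14.3000) = 0.553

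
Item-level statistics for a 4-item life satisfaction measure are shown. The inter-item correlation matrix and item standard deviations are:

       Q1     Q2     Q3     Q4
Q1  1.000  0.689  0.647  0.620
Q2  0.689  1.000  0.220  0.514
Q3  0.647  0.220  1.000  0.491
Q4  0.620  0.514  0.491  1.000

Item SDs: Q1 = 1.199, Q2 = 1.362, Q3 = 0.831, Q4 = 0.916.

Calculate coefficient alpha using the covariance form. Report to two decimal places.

coefficient alpha = 0.81

Σσ²ᵢ = 1.199² + 1.362² + 0.831² + 0.916² = 4.8223
Covariances σ_ij = r_ij · s_i · s_j:
  σ(Q1,Q2) = 0.689 × 1.199 × 1.362 = 1.1252
  σ(Q1,Q3) = 0.647 × 1.199 × 0.831 = 0.6447
  σ(Q1,Q4) = 0.620 × 1.199 × 0.916 = 0.6809
  σ(Q2,Q3) = 0.220 × 1.362 × 0.831 = 0.2490
  σ(Q2,Q4) = 0.514 × 1.362 × 0.916 = 0.6413
  σ(Q3,Q4) = 0.491 × 0.831 × 0.916 = 0.3737
σ²_T = Σσ²ᵢ + 2·Σσ_ij = 4.8223 + 2 × 3.7148 = 12.2519
α = (4/3)·(1 − 4.8223/12.2519) = 0.81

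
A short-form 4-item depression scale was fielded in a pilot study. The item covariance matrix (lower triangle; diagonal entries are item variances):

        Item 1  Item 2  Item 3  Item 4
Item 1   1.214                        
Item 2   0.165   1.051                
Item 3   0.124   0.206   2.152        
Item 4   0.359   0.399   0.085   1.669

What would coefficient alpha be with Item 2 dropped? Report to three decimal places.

Remaining items: Item 1, Item 3, Item 4 (k = 3).
Σσᵢ² = 1.214 + 2.152 + 1.669 = 5.035
σ²_total = 5.035 + 2 × 0.568 = 6.171
α (item deleted) = (3/2)·(1 − 5.035/6.171) = 0.276

α = 0.276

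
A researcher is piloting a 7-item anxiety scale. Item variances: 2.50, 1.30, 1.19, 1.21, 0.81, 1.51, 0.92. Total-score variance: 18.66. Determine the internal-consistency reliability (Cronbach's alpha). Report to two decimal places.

ΣVar(i) = 2.50 + 1.30 + 1.19 + 1.21 + 0.81 + 1.51 + 0.92 = 9.44
α = (k/(k−1))·(1 − ΣVar(i)/σ²_total) = (7/6)·(1 − 9.44/18.66) = 0.58

α = 0.58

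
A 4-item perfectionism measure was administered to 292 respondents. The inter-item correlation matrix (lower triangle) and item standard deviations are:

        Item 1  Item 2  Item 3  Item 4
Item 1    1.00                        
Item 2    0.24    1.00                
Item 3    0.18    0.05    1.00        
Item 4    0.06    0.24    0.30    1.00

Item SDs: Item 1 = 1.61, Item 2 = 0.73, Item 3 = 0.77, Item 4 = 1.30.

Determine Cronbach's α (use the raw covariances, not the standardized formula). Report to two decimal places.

α = 0.41

Σσ²ᵢ = 1.61² + 0.73² + 0.77² + 1.30² = 5.4079
Covariances σ_ij = r_ij · s_i · s_j:
  σ(Item 1,Item 2) = 0.24 × 1.61 × 0.73 = 0.2821
  σ(Item 1,Item 3) = 0.18 × 1.61 × 0.77 = 0.2231
  σ(Item 1,Item 4) = 0.06 × 1.61 × 1.30 = 0.1256
  σ(Item 2,Item 3) = 0.05 × 0.73 × 0.77 = 0.0281
  σ(Item 2,Item 4) = 0.24 × 0.73 × 1.30 = 0.2278
  σ(Item 3,Item 4) = 0.30 × 0.77 × 1.30 = 0.3003
σ²_T = Σσ²ᵢ + 2·Σσ_ij = 5.4079 + 2 × 1.1870 = 7.7819
α = (4/3)·(1 − 5.4079/7.7819) = 0.41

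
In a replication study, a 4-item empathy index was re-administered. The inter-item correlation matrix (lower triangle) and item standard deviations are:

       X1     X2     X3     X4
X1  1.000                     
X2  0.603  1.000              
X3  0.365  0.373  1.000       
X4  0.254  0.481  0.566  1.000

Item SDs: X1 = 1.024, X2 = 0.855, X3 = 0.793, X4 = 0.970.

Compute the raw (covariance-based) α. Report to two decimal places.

Σσ²ᵢ = 1.024² + 0.855² + 0.793² + 0.970² = 3.3493
Covariances σ_ij = r_ij · s_i · s_j:
  σ(X1,X2) = 0.603 × 1.024 × 0.855 = 0.5279
  σ(X1,X3) = 0.365 × 1.024 × 0.793 = 0.2964
  σ(X1,X4) = 0.254 × 1.024 × 0.970 = 0.2523
  σ(X2,X3) = 0.373 × 0.855 × 0.793 = 0.2529
  σ(X2,X4) = 0.481 × 0.855 × 0.970 = 0.3989
  σ(X3,X4) = 0.566 × 0.793 × 0.970 = 0.4354
σ²_T = Σσ²ᵢ + 2·Σσ_ij = 3.3493 + 2 × 2.1638 = 7.6769
α = (4/3)·(1 − 3.3493/7.6769) = 0.75

α = 0.75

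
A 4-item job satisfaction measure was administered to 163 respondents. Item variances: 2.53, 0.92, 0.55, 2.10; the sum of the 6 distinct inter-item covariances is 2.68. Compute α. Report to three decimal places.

α = 0.624

ΣVar(i) = 2.53 + 0.92 + 0.55 + 2.10 = 6.10
Sum of distinct covariances = 2.68
σ²_total = ΣVar(i) + 2·Σcov = 6.10 + 2 × 2.68 = 11.46
α = (4/3)·(1 − 6.10/11.46) = 0.624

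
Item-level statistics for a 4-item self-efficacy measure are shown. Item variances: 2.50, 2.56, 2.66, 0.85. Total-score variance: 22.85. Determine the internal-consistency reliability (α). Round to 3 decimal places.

α = 0.833

ΣVar(i) = 2.50 + 2.56 + 2.66 + 0.85 = 8.57
α = (k/(k−1))·(1 − ΣVar(i)/σ²_T) = (4/3)·(1 − 8.57/22.85) = 0.833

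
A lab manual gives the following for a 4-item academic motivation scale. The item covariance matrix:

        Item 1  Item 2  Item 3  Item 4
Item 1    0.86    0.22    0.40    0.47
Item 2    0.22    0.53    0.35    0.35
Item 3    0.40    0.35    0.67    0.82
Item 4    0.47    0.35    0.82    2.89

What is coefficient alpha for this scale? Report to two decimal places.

Σσ²ᵢ = 0.86 + 0.53 + 0.67 + 2.89 = 4.95
Sum of off-diagonal covariances = 2.61
Var(T) = 4.95 + 2 × 2.61 = 10.17
α = (k/(k−1))·(1 − Σσ²ᵢ/Var(T)) = (4/3)·(1 − 4.95/10.17) = 0.68

coefficient alpha = 0.68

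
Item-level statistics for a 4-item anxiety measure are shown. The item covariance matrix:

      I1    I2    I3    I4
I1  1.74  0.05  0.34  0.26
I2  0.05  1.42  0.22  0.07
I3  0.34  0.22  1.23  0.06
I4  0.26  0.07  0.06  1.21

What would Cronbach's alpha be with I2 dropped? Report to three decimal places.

α = 0.360

Remaining items: I1, I3, I4 (k = 3).
Σσ²ᵢ = 1.74 + 1.23 + 1.21 = 4.18
σ²_T = 4.18 + 2 × 0.66 = 5.50
α (item deleted) = (3/2)·(1 − 4.18/5.50) = 0.360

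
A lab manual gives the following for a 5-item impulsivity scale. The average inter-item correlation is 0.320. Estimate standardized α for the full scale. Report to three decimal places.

Standardized α = k·r̄ / (1 + (k−1)·r̄) = 5 × 0.320 / (1 + 4 × 0.320)
  = 1.6000 / 2.2800 = 0.702

α = 0.702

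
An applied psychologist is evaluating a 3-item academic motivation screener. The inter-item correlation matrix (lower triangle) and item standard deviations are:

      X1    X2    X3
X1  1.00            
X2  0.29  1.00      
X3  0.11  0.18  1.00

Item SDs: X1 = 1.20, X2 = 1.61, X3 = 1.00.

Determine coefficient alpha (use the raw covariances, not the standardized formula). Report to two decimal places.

Σσ²ᵢ = 1.20² + 1.61² + 1.00² = 5.0321
Covariances σ_ij = r_ij · s_i · s_j:
  σ(X1,X2) = 0.29 × 1.20 × 1.61 = 0.5603
  σ(X1,X3) = 0.11 × 1.20 × 1.00 = 0.1320
  σ(X2,X3) = 0.18 × 1.61 × 1.00 = 0.2898
σ²_T = Σσ²ᵢ + 2·Σσ_ij = 5.0321 + 2 × 0.9821 = 6.9963
α = (3/2)·(1 − 5.0321/6.9963) = 0.42

coefficient alpha = 0.42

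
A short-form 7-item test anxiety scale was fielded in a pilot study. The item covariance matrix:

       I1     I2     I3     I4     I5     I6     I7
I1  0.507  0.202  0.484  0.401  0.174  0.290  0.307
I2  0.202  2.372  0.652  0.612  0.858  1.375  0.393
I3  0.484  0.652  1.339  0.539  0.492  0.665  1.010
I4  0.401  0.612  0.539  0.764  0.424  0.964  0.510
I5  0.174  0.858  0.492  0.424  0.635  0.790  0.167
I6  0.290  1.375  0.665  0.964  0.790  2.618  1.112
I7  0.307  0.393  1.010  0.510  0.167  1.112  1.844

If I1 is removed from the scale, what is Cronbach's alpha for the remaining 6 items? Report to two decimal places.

α = 0.83

Remaining items: I2, I3, I4, I5, I6, I7 (k = 6).
Σσ²ᵢ = 2.372 + 1.339 + 0.764 + 0.635 + 2.618 + 1.844 = 9.572
Var(T) = 9.572 + 2 × 10.563 = 30.698
α (item deleted) = (6/5)·(1 − 9.572/30.698) = 0.83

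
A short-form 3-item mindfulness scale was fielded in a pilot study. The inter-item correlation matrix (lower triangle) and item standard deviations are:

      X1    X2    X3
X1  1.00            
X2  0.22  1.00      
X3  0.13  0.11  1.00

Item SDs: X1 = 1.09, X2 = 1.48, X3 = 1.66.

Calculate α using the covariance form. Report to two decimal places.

α = 0.33

Σσ²ᵢ = 1.09² + 1.48² + 1.66² = 6.1341
Covariances σ_ij = r_ij · s_i · s_j:
  σ(X1,X2) = 0.22 × 1.09 × 1.48 = 0.3549
  σ(X1,X3) = 0.13 × 1.09 × 1.66 = 0.2352
  σ(X2,X3) = 0.11 × 1.48 × 1.66 = 0.2702
σ²_T = Σσ²ᵢ + 2·Σσ_ij = 6.1341 + 2 × 0.8603 = 7.8547
α = (3/2)·(1 − 6.1341/7.8547) = 0.33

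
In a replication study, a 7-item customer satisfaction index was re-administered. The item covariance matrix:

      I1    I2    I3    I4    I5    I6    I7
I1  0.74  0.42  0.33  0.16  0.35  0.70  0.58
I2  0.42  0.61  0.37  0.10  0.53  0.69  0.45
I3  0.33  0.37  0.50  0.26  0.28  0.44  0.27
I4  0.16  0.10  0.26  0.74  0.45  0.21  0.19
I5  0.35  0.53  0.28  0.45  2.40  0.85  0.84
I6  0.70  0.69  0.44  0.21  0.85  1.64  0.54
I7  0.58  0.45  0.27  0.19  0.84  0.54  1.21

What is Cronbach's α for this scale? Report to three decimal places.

sum of item variances = 0.74 + 0.61 + 0.50 + 0.74 + 2.40 + 1.64 + 1.21 = 7.84
Sum of off-diagonal covariances = 9.01
Var(T) = 7.84 + 2 × 9.01 = 25.86
α = (k/(k−1))·(1 − sum of item variances/Var(T)) = (7/6)·(1 − 7.84/25.86) = 0.813

α = 0.813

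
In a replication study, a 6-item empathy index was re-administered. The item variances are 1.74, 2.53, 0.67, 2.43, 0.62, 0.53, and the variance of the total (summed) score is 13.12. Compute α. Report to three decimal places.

Σσᵢ² = 1.74 + 2.53 + 0.67 + 2.43 + 0.62 + 0.53 = 8.52
α = (k/(k−1))·(1 − Σσᵢ²/σ²_total) = (6/5)·(1 − 8.52/13.12) = 0.421

α = 0.421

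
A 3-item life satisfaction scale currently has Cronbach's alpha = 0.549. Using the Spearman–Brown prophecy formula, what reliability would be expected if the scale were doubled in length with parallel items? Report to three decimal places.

predicted reliability = 0.709

Length factor m = 2
α' = m·α / (1 + (m−1)·α)
   = 2 × 0.549 / (1 + (2 − 1) × 0.549)
   = 1.0980 / 1.5490 = 0.709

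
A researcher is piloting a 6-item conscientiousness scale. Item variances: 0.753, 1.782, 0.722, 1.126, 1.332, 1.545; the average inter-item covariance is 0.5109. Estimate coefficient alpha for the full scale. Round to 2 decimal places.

Σσ²ᵢ = 0.753 + 1.782 + 0.722 + 1.126 + 1.332 + 1.545 = 7.260
Sum of the 15 distinct covariances = 15 × 0.5109 = 7.6635
σ²_total = Σσ²ᵢ + 2·Σcov = 7.260 + 2 × 7.6635 = 22.5870
α = (6/5)·(1 − 7.260/22.5870) = 0.81

coefficient alpha = 0.81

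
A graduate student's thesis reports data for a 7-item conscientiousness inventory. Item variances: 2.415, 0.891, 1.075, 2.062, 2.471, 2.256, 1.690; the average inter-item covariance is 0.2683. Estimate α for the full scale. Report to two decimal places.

α = 0.54

sum of item variances = 2.415 + 0.891 + 1.075 + 2.062 + 2.471 + 2.256 + 1.690 = 12.860
Sum of the 21 distinct covariances = 21 × 0.2683 = 5.6343
Var(T) = sum of item variances + 2·Σcov = 12.860 + 2 × 5.6343 = 24.1286
α = (7/6)·(1 − 12.860/24.1286) = 0.54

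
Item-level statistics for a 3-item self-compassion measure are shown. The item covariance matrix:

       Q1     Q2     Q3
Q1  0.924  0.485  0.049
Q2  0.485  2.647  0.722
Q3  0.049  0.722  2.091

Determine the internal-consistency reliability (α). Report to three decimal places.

α = 0.461

ΣVar(i) = 0.924 + 2.647 + 2.091 = 5.662
Sum of off-diagonal covariances = 1.256
σ²_T = 5.662 + 2 × 1.256 = 8.174
α = (k/(k−1))·(1 − ΣVar(i)/σ²_T) = (3/2)·(1 − 5.662/8.174) = 0.461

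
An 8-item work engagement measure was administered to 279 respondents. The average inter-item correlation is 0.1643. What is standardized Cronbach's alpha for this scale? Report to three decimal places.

α = 0.611

Standardized α = k·r̄ / (1 + (k−1)·r̄) = 8 × 0.1643 / (1 + 7 × 0.1643)
  = 1.3144 / 2.1501 = 0.611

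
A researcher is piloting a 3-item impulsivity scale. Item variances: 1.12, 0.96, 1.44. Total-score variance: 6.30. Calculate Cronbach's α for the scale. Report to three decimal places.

Σσᵢ² = 1.12 + 0.96 + 1.44 = 3.52
α = (k/(k−1))·(1 − Σσᵢ²/σ²_T) = (3/2)·(1 − 3.52/6.30) = 0.662

Cronbach's α = 0.662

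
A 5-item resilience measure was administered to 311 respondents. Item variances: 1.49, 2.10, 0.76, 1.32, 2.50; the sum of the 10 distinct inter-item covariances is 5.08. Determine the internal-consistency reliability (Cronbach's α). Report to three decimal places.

Σσ²ᵢ = 1.49 + 2.10 + 0.76 + 1.32 + 2.50 = 8.17
Sum of distinct covariances = 5.08
σ²_total = Σσ²ᵢ + 2·Σcov = 8.17 + 2 × 5.08 = 18.33
α = (5/4)·(1 − 8.17/18.33) = 0.693

α = 0.693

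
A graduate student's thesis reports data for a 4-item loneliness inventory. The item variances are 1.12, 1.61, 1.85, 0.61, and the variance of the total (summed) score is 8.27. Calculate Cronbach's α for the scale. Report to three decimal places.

Cronbach's α = 0.497

Σσ²ᵢ = 1.12 + 1.61 + 1.85 + 0.61 = 5.19
α = (k/(k−1))·(1 − Σσ²ᵢ/σ²_T) = (4/3)·(1 − 5.19/8.27) = 0.497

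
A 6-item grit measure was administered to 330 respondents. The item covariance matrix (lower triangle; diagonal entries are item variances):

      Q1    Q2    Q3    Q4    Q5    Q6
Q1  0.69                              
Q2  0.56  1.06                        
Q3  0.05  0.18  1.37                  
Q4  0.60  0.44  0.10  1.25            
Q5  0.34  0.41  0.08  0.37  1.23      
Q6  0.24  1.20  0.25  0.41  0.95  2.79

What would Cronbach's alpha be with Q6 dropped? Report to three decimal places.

Remaining items: Q1, Q2, Q3, Q4, Q5 (k = 5).
Σσᵢ² = 0.69 + 1.06 + 1.37 + 1.25 + 1.23 = 5.60
σ²_total = 5.60 + 2 × 3.13 = 11.86
α (item deleted) = (5/4)·(1 − 5.60/11.86) = 0.660

Cronbach's alpha = 0.660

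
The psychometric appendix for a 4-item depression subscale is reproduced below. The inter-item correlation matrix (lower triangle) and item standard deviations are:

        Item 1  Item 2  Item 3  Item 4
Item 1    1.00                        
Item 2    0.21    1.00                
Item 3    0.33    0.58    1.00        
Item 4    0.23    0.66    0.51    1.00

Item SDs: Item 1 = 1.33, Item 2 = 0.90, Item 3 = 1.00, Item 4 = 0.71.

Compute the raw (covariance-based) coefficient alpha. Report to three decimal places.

α = 0.694

Σσ²ᵢ = 1.33² + 0.90² + 1.00² + 0.71² = 4.0830
Covariances σ_ij = r_ij · s_i · s_j:
  σ(Item 1,Item 2) = 0.21 × 1.33 × 0.90 = 0.2514
  σ(Item 1,Item 3) = 0.33 × 1.33 × 1.00 = 0.4389
  σ(Item 1,Item 4) = 0.23 × 1.33 × 0.71 = 0.2172
  σ(Item 2,Item 3) = 0.58 × 0.90 × 1.00 = 0.5220
  σ(Item 2,Item 4) = 0.66 × 0.90 × 0.71 = 0.4217
  σ(Item 3,Item 4) = 0.51 × 1.00 × 0.71 = 0.3621
σ²_T = Σσ²ᵢ + 2·Σσ_ij = 4.0830 + 2 × 2.2133 = 8.5096
α = (4/3)·(1 − 4.0830/8.5096) = 0.694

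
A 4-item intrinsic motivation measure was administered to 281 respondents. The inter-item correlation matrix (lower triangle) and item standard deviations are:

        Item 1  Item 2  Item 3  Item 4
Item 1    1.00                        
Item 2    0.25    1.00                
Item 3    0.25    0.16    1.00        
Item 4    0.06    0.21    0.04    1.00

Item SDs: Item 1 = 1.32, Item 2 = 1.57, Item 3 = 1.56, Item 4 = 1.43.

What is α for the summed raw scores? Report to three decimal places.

α = 0.434

Σσ²ᵢ = 1.32² + 1.57² + 1.56² + 1.43² = 8.6858
Covariances σ_ij = r_ij · s_i · s_j:
  σ(Item 1,Item 2) = 0.25 × 1.32 × 1.57 = 0.5181
  σ(Item 1,Item 3) = 0.25 × 1.32 × 1.56 = 0.5148
  σ(Item 1,Item 4) = 0.06 × 1.32 × 1.43 = 0.1133
  σ(Item 2,Item 3) = 0.16 × 1.57 × 1.56 = 0.3919
  σ(Item 2,Item 4) = 0.21 × 1.57 × 1.43 = 0.4715
  σ(Item 3,Item 4) = 0.04 × 1.56 × 1.43 = 0.0892
σ²_T = Σσ²ᵢ + 2·Σσ_ij = 8.6858 + 2 × 2.0988 = 12.8834
α = (4/3)·(1 − 8.6858/12.8834) = 0.434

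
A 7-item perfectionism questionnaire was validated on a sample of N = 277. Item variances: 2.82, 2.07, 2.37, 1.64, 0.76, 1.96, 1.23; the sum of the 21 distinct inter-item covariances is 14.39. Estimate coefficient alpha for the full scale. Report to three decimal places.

Σσᵢ² = 2.82 + 2.07 + 2.37 + 1.64 + 0.76 + 1.96 + 1.23 = 12.85
Sum of distinct covariances = 14.39
σ²_total = Σσᵢ² + 2·Σcov = 12.85 + 2 × 14.39 = 41.63
α = (7/6)·(1 − 12.85/41.63) = 0.807

α = 0.807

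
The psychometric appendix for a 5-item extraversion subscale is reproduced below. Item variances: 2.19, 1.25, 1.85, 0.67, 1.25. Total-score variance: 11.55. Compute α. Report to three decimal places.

Σσᵢ² = 2.19 + 1.25 + 1.85 + 0.67 + 1.25 = 7.21
α = (k/(k−1))·(1 − Σσᵢ²/σ²_T) = (5/4)·(1 − 7.21/11.55) = 0.470

α = 0.470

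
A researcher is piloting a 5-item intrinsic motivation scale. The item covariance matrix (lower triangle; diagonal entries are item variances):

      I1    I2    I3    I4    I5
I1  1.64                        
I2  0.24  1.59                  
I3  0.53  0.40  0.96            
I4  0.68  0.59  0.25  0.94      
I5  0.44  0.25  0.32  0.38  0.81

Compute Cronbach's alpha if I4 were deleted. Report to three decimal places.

Cronbach's alpha = 0.621

Remaining items: I1, I2, I3, I5 (k = 4).
sum of item variances = 1.64 + 1.59 + 0.96 + 0.81 = 5.00
σ²_T = 5.00 + 2 × 2.18 = 9.36
α (item deleted) = (4/3)·(1 − 5.00/9.36) = 0.621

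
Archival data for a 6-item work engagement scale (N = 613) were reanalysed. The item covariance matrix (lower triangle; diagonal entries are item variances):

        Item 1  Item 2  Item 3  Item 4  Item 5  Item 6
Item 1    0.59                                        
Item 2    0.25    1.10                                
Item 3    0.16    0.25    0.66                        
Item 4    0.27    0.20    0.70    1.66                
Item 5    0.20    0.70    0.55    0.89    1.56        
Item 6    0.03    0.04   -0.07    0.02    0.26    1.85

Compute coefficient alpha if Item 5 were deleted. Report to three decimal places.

coefficient alpha = 0.484

Remaining items: Item 1, Item 2, Item 3, Item 4, Item 6 (k = 5).
ΣVar(i) = 0.59 + 1.10 + 0.66 + 1.66 + 1.85 = 5.86
Var(T) = 5.86 + 2 × 1.85 = 9.56
α (item deleted) = (5/4)·(1 − 5.86/9.56) = 0.484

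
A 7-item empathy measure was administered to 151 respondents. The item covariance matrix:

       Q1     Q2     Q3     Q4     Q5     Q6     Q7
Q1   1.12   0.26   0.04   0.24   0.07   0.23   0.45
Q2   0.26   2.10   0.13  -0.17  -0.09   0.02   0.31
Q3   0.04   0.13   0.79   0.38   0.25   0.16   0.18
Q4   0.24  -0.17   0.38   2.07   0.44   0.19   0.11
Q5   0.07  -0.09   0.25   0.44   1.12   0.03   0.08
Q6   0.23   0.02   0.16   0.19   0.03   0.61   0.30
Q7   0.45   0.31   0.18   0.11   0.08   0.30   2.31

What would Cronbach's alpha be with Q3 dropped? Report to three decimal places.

Remaining items: Q1, Q2, Q4, Q5, Q6, Q7 (k = 6).
Σσᵢ² = 1.12 + 2.10 + 2.07 + 1.12 + 0.61 + 2.31 = 9.33
σ²_total = 9.33 + 2 × 2.47 = 14.27
α (item deleted) = (6/5)·(1 − 9.33/14.27) = 0.415

Cronbach's alpha = 0.415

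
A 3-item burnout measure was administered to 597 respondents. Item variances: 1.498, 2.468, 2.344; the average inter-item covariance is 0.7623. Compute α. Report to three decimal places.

α = 0.630

Σσᵢ² = 1.498 + 2.468 + 2.344 = 6.310
Sum of the 3 distinct covariances = 3 × 0.7623 = 2.2869
σ²_total = Σσᵢ² + 2·Σcov = 6.310 + 2 × 2.2869 = 10.8838
α = (3/2)·(1 − 6.310/10.8838) = 0.630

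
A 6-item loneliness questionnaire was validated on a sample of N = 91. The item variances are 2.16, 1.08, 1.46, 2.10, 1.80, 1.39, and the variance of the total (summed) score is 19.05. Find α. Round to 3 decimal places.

Σσᵢ² = 2.16 + 1.08 + 1.46 + 2.10 + 1.80 + 1.39 = 9.99
α = (k/(k−1))·(1 − Σσᵢ²/σ²_total) = (6/5)·(1 − 9.99/19.05) = 0.571

α = 0.571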